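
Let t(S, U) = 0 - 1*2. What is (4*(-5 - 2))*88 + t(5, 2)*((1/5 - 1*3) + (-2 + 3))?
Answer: -12302/5 ≈ -2460.4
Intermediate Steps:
t(S, U) = -2 (t(S, U) = 0 - 2 = -2)
(4*(-5 - 2))*88 + t(5, 2)*((1/5 - 1*3) + (-2 + 3)) = (4*(-5 - 2))*88 - 2*((1/5 - 1*3) + (-2 + 3)) = (4*(-7))*88 - 2*((⅕ - 3) + 1) = -28*88 - 2*(-14/5 + 1) = -2464 - 2*(-9/5) = -2464 + 18/5 = -12302/5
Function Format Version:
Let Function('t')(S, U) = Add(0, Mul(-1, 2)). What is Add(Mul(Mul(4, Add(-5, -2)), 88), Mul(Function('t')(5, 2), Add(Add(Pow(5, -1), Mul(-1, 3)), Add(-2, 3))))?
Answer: Rational(-12302, 5) ≈ -2460.4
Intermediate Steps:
Function('t')(S, U) = -2 (Function('t')(S, U) = Add(0, -2) = -2)
Add(Mul(Mul(4, Add(-5, -2)), 88), Mul(Function('t')(5, 2), Add(Add(Pow(5, -1), Mul(-1, 3)), Add(-2, 3)))) = Add(Mul(Mul(4, Add(-5, -2)), 88), Mul(-2, Add(Add(Pow(5, -1), Mul(-1, 3)), Add(-2, 3)))) = Add(Mul(Mul(4, -7), 88), Mul(-2, Add(Add(Rational(1, 5), -3), 1))) = Add(Mul(-28, 88), Mul(-2, Add(Rational(-14, 5), 1))) = Add(-2464, Mul(-2, Rational(-9, 5))) = Add(-2464, Rational(18, 5)) = Rational(-12302, 5)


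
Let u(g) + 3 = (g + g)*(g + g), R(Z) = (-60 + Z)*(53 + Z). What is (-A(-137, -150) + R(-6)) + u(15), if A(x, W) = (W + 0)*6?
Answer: -1305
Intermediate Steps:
u(g) = -3 + 4*g² (u(g) = -3 + (g + g)*(g + g) = -3 + (2*g)*(2*g) = -3 + 4*g²)
A(x, W) = 6*W (A(x, W) = W*6 = 6*W)
(-A(-137, -150) + R(-6)) + u(15) = (-6*(-150) + (-3180 + (-6)² - 7*(-6))) + (-3 + 4*15²) = (-1*(-900) + (-3180 + 36 + 42)) + (-3 + 4*225) = (900 - 3102) + (-3 + 900) = -2202 + 897 = -1305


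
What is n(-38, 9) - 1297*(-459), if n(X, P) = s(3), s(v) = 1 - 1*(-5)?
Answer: 595329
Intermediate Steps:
s(v) = 6 (s(v) = 1 + 5 = 6)
n(X, P) = 6
n(-38, 9) - 1297*(-459) = 6 - 1297*(-459) = 6 + 595323 = 595329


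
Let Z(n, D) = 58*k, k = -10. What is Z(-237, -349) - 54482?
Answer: -55062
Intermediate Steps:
Z(n, D) = -580 (Z(n, D) = 58*(-10) = -580)
Z(-237, -349) - 54482 = -580 - 54482 = -55062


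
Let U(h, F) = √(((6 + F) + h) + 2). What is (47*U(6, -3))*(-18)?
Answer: -846*√11 ≈ -2805.9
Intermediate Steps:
U(h, F) = √(8 + F + h) (U(h, F) = √((6 + F + h) + 2) = √(8 + F + h))
(47*U(6, -3))*(-18) = (47*√(8 - 3 + 6))*(-18) = (47*√11)*(-18) = -846*√11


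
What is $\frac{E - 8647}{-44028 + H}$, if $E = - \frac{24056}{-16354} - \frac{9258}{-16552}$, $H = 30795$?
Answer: $\frac{585029756183}{895514850516} \approx 0.65329$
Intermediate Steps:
$E = \frac{137395061}{67672852}$ ($E = \left(-24056\right) \left(- \frac{1}{16354}\right) - - \frac{4629}{8276} = \frac{12028}{8177} + \frac{4629}{8276} = \frac{137395061}{67672852} \approx 2.0303$)
$\frac{E - 8647}{-44028 + H} = \frac{\frac{137395061}{67672852} - 8647}{-44028 + 30795} = - \frac{585029756183}{67672852 \left(-13233\right)} = \left(- \frac{585029756183}{67672852}\right) \left(- \frac{1}{13233}\right) = \frac{585029756183}{895514850516}$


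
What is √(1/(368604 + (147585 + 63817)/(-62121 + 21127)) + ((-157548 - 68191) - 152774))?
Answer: I*√21605749559329437734617658/7555170487 ≈ 615.23*I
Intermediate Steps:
√(1/(368604 + (147585 + 63817)/(-62121 + 21127)) + ((-157548 - 68191) - 152774)) = √(1/(368604 + 211402/(-40994)) + (-225739 - 152774)) = √(1/(368604 + 211402*(-1/40994)) - 378513) = √(1/(368604 - 105701/20497) - 378513) = √(1/(7555170487/20497) - 378513) = √(20497/7555170487 - 378513) = √(-2859730246525334/7555170487) = I*√21605749559329437734617658/7555170487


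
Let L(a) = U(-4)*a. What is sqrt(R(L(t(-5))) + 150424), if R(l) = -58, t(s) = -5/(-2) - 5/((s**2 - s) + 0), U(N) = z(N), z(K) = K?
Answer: sqrt(150366) ≈ 387.77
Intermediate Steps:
U(N) = N
t(s) = 5/2 - 5/(s**2 - s) (t(s) = -5*(-1/2) - 5/(s**2 - s) = 5/2 - 5/(s**2 - s))
L(a) = -4*a
sqrt(R(L(t(-5))) + 150424) = sqrt(-58 + 150424) = sqrt(150366)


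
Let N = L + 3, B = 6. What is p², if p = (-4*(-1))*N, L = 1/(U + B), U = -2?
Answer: 169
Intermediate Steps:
L = ¼ (L = 1/(-2 + 6) = 1/4 = ¼ ≈ 0.25000)
N = 13/4 (N = ¼ + 3 = 13/4 ≈ 3.2500)
p = 13 (p = -4*(-1)*(13/4) = 4*(13/4) = 13)
p² = 13² = 169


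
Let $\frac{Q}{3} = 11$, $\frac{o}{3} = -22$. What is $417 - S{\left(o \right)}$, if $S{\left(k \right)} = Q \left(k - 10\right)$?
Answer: $2925$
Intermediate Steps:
$o = -66$ ($o = 3 \left(-22\right) = -66$)
$Q = 33$ ($Q = 3 \cdot 11 = 33$)
$S{\left(k \right)} = -330 + 33 k$ ($S{\left(k \right)} = 33 \left(k - 10\right) = 33 \left(-10 + k\right) = -330 + 33 k$)
$417 - S{\left(o \right)} = 417 - \left(-330 + 33 \left(-66\right)\right) = 417 - \left(-330 - 2178\right) = 417 - -2508 = 417 + 2508 = 2925$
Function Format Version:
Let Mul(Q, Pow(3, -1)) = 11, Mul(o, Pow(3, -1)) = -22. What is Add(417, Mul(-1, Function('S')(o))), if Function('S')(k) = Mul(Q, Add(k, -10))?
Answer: 2925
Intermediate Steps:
o = -66 (o = Mul(3, -22) = -66)
Q = 33 (Q = Mul(3, 11) = 33)
Function('S')(k) = Add(-330, Mul(33, k)) (Function('S')(k) = Mul(33, Add(k, -10)) = Mul(33, Add(-10, k)) = Add(-330, Mul(33, k)))
Add(417, Mul(-1, Function('S')(o))) = Add(417, Mul(-1, Add(-330, Mul(33, -66)))) = Add(417, Mul(-1, Add(-330, -2178))) = Add(417, Mul(-1, -2508)) = Add(417, 2508) = 2925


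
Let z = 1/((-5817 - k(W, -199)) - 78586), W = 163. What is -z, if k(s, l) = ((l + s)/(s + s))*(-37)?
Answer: 163/13758355 ≈ 1.1847e-5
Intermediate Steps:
k(s, l) = -37*(l + s)/(2*s) (k(s, l) = ((l + s)/((2*s)))*(-37) = ((l + s)*(1/(2*s)))*(-37) = ((l + s)/(2*s))*(-37) = -37*(l + s)/(2*s))
z = -163/13758355 (z = 1/((-5817 - 37*(-1*(-199) - 1*163)/(2*163)) - 78586) = 1/((-5817 - 37*(199 - 163)/(2*163)) - 78586) = 1/((-5817 - 37*36/(2*163)) - 78586) = 1/((-5817 - 1*666/163) - 78586) = 1/((-5817 - 666/163) - 78586) = 1/(-948837/163 - 78586) = 1/(-13758355/163) = -163/13758355 ≈ -1.1847e-5)
-z = -1*(-163/13758355) = 163/13758355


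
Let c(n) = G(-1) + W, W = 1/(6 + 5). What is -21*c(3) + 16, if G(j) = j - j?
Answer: 155/11 ≈ 14.091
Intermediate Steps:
G(j) = 0
W = 1/11 ≈ 0.090909
c(n) = 1/11 (c(n) = 0 + 1/11 = 1/11)
-21*c(3) + 16 = -21*1/11 + 16 = -21/11 + 16 = 155/11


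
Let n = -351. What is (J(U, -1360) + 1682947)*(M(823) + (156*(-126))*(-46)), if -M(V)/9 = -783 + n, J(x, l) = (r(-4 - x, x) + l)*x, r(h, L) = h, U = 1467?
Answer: -2258642409660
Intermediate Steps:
J(x, l) = x*(-4 + l - x) (J(x, l) = ((-4 - x) + l)*x = (-4 + l - x)*x = x*(-4 + l - x))
M(V) = 10206 (M(V) = -9*(-783 - 351) = -9*(-1134) = 10206)
(J(U, -1360) + 1682947)*(M(823) + (156*(-126))*(-46)) = (1467*(-4 - 1360 - 1*1467) + 1682947)*(10206 + (156*(-126))*(-46)) = (1467*(-4 - 1360 - 1467) + 1682947)*(10206 - 19656*(-46)) = (1467*(-2831) + 1682947)*(10206 + 904176) = (-4153077 + 1682947)*914382 = -2470130*914382 = -2258642409660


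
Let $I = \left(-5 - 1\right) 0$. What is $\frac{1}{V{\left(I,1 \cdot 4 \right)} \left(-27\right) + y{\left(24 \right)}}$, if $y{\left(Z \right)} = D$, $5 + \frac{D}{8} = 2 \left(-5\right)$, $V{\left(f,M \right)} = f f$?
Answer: $- \frac{1}{120} \approx -0.0083333$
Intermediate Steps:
$I = 0$ ($I = \left(-6\right) 0 = 0$)
$V{\left(f,M \right)} = f^{2}$
$D = -120$ ($D = -40 + 8 \cdot 2 \left(-5\right) = -40 + 8 \left(-10\right) = -40 - 80 = -120$)
$y{\left(Z \right)} = -120$
$\frac{1}{V{\left(I,1 \cdot 4 \right)} \left(-27\right) + y{\left(24 \right)}} = \frac{1}{0^{2} \left(-27\right) - 120} = \frac{1}{0 \left(-27\right) - 120} = \frac{1}{0 - 120} = \frac{1}{-120} = - \frac{1}{120}$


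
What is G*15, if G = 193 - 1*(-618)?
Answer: 12165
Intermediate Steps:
G = 811 (G = 193 + 618 = 811)
G*15 = 811*15 = 12165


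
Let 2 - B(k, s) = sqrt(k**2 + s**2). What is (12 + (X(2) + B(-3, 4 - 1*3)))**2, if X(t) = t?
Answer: (16 - sqrt(10))**2 ≈ 164.81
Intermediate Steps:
B(k, s) = 2 - sqrt(k**2 + s**2)
(12 + (X(2) + B(-3, 4 - 1*3)))**2 = (12 + (2 + (2 - sqrt((-3)**2 + (4 - 1*3)**2))))**2 = (12 + (2 + (2 - sqrt(9 + (4 - 3)**2))))**2 = (12 + (2 + (2 - sqrt(9 + 1**2))))**2 = (12 + (2 + (2 - sqrt(9 + 1))))**2 = (12 + (2 + (2 - sqrt(10))))**2 = (12 + (4 - sqrt(10)))**2 = (16 - sqrt(10))**2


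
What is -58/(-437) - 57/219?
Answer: -4069/31901 ≈ -0.12755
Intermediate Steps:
-58/(-437) - 57/219 = -58*(-1/437) - 57*1/219 = 58/437 - 19/73 = -4069/31901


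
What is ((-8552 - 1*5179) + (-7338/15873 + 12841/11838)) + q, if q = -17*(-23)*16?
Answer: -468156577567/62634858 ≈ -7474.4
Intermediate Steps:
q = 6256 (q = 391*16 = 6256)
((-8552 - 1*5179) + (-7338/15873 + 12841/11838)) + q = ((-8552 - 1*5179) + (-7338/15873 + 12841/11838)) + 6256 = ((-8552 - 5179) + (-7338*1/15873 + 12841*(1/11838))) + 6256 = (-13731 + (-2446/5291 + 12841/11838)) + 6256 = (-13731 + 38985983/62634858) + 6256 = -860000249215/62634858 + 6256 = -468156577567/62634858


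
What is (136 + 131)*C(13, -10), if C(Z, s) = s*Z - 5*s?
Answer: -21360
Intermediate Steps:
C(Z, s) = -5*s + Z*s (C(Z, s) = Z*s - 5*s = -5*s + Z*s)
(136 + 131)*C(13, -10) = (136 + 131)*(-10*(-5 + 13)) = 267*(-10*8) = 267*(-80) = -21360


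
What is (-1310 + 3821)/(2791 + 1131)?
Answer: 2511/3922 ≈ 0.64023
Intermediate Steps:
(-1310 + 3821)/(2791 + 1131) = 2511/3922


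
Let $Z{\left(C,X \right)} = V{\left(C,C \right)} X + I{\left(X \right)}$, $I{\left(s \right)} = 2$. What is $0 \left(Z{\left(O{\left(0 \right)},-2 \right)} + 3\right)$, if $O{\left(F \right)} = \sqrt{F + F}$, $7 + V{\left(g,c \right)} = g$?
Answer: $0$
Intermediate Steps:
$V{\left(g,c \right)} = -7 + g$
$O{\left(F \right)} = \sqrt{2} \sqrt{F}$ ($O{\left(F \right)} = \sqrt{2 F} = \sqrt{2} \sqrt{F}$)
$Z{\left(C,X \right)} = 2 + X \left(-7 + C\right)$ ($Z{\left(C,X \right)} = \left(-7 + C\right) X + 2 = X \left(-7 + C\right) + 2 = 2 + X \left(-7 + C\right)$)
$0 \left(Z{\left(O{\left(0 \right)},-2 \right)} + 3\right) = 0 \left(\left(2 - 2 \left(-7 + \sqrt{2} \sqrt{0}\right)\right) + 3\right) = 0 \left(\left(2 - 2 \left(-7 + \sqrt{2} \cdot 0\right)\right) + 3\right) = 0 \left(\left(2 - 2 \left(-7 + 0\right)\right) + 3\right) = 0 \left(\left(2 - -14\right) + 3\right) = 0 \left(\left(2 + 14\right) + 3\right) = 0 \left(16 + 3\right) = 0 \cdot 19 = 0$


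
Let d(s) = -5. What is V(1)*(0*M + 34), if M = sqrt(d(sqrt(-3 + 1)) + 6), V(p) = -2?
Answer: -68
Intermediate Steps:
M = 1 (M = sqrt(-5 + 6) = sqrt(1) = 1)
V(1)*(0*M + 34) = -2*(0*1 + 34) = -2*(0 + 34) = -2*34 = -68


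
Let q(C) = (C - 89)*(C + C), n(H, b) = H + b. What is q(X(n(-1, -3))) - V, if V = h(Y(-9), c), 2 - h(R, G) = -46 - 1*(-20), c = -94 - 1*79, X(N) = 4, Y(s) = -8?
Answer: -708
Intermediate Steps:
c = -173 (c = -94 - 79 = -173)
q(C) = 2*C*(-89 + C) (q(C) = (-89 + C)*(2*C) = 2*C*(-89 + C))
h(R, G) = 28 (h(R, G) = 2 - (-46 - 1*(-20)) = 2 - (-46 + 20) = 2 - 1*(-26) = 2 + 26 = 28)
V = 28
q(X(n(-1, -3))) - V = 2*4*(-89 + 4) - 1*28 = 2*4*(-85) - 28 = -680 - 28 = -708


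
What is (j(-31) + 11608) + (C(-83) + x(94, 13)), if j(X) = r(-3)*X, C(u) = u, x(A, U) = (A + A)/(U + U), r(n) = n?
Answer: 151128/13 ≈ 11625.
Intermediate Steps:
x(A, U) = A/U (x(A, U) = (2*A)/((2*U)) = (2*A)*(1/(2*U)) = A/U)
j(X) = -3*X
(j(-31) + 11608) + (C(-83) + x(94, 13)) = (-3*(-31) + 11608) + (-83 + 94/13) = (93 + 11608) + (-83 + 94*(1/13)) = 11701 + (-83 + 94/13) = 11701 - 985/13 = 151128/13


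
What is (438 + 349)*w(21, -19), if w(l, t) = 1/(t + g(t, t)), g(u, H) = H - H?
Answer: -787/19 ≈ -41.421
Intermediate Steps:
g(u, H) = 0
w(l, t) = 1/t (w(l, t) = 1/(t + 0) = 1/t)
(438 + 349)*w(21, -19) = (438 + 349)/(-19) = 787*(-1/19) = -787/19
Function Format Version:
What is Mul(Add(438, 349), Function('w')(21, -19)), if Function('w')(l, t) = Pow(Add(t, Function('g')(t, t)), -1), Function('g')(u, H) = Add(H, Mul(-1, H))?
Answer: Rational(-787, 19) ≈ -41.421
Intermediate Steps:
Function('g')(u, H) = 0
Function('w')(l, t) = Pow(t, -1) (Function('w')(l, t) = Pow(Add(t, 0), -1) = Pow(t, -1))
Mul(Add(438, 349), Function('w')(21, -19)) = Mul(Add(438, 349), Pow(-19, -1)) = Mul(787, Rational(-1, 19)) = Rational(-787, 19)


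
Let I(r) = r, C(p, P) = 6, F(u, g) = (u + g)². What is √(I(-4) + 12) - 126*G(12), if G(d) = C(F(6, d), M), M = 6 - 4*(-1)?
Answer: -756 + 2*√2 ≈ -753.17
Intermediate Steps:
F(u, g) = (g + u)²
M = 10 (M = 6 + 4 = 10)
G(d) = 6
√(I(-4) + 12) - 126*G(12) = √(-4 + 12) - 126*6 = √8 - 756 = 2*√2 - 756 = -756 + 2*√2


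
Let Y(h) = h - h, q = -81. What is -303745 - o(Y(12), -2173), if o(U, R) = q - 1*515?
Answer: -303149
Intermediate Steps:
Y(h) = 0
o(U, R) = -596 (o(U, R) = -81 - 1*515 = -81 - 515 = -596)
-303745 - o(Y(12), -2173) = -303745 - 1*(-596) = -303745 + 596 = -303149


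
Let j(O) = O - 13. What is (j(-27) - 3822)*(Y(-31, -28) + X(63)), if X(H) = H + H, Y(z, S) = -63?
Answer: -243306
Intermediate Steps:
X(H) = 2*H
j(O) = -13 + O
(j(-27) - 3822)*(Y(-31, -28) + X(63)) = ((-13 - 27) - 3822)*(-63 + 2*63) = (-40 - 3822)*(-63 + 126) = -3862*63 = -243306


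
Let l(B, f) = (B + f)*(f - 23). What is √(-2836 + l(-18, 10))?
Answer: 2*I*√683 ≈ 52.269*I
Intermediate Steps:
l(B, f) = (-23 + f)*(B + f) (l(B, f) = (B + f)*(-23 + f) = (-23 + f)*(B + f))
√(-2836 + l(-18, 10)) = √(-2836 + (10² - 23*(-18) - 23*10 - 18*10)) = √(-2836 + (100 + 414 - 230 - 180)) = √(-2836 + 104) = √(-2732) = 2*I*√683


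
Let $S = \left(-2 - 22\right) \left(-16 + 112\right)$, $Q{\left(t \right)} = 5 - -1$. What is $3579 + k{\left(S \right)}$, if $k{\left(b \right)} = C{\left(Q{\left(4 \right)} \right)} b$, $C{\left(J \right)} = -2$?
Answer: $8187$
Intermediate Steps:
$Q{\left(t \right)} = 6$ ($Q{\left(t \right)} = 5 + 1 = 6$)
$S = -2304$ ($S = \left(-24\right) 96 = -2304$)
$k{\left(b \right)} = - 2 b$
$3579 + k{\left(S \right)} = 3579 - -4608 = 3579 + 4608 = 8187$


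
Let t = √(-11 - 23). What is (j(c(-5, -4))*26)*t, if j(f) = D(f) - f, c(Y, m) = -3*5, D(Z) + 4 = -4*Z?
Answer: 1846*I*√34 ≈ 10764.0*I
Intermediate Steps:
D(Z) = -4 - 4*Z
t = I*√34 (t = √(-34) = I*√34 ≈ 5.8309*I)
c(Y, m) = -15
j(f) = -4 - 5*f (j(f) = (-4 - 4*f) - f = -4 - 5*f)
(j(c(-5, -4))*26)*t = ((-4 - 5*(-15))*26)*(I*√34) = ((-4 + 75)*26)*(I*√34) = (71*26)*(I*√34) = 1846*(I*√34) = 1846*I*√34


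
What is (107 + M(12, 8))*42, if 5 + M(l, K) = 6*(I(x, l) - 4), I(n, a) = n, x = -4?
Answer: 2268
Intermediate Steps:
M(l, K) = -53 (M(l, K) = -5 + 6*(-4 - 4) = -5 + 6*(-8) = -5 - 48 = -53)
(107 + M(12, 8))*42 = (107 - 53)*42 = 54*42 = 2268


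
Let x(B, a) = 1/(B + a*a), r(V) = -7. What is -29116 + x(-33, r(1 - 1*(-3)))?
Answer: -465855/16 ≈ -29116.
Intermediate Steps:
x(B, a) = 1/(B + a²)
-29116 + x(-33, r(1 - 1*(-3))) = -29116 + 1/(-33 + (-7)²) = -29116 + 1/(-33 + 49) = -29116 + 1/16 = -465855/16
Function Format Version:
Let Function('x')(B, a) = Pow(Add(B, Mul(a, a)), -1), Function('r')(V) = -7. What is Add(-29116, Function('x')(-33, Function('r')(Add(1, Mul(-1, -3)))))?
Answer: Rational(-465855, 16) ≈ -29116.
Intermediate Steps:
Function('x')(B, a) = Pow(Add(B, Pow(a, 2)), -1)
Add(-29116, Function('x')(-33, Function('r')(Add(1, Mul(-1, -3))))) = Add(-29116, Pow(Add(-33, Pow(-7, 2)), -1)) = Add(-29116, Pow(Add(-33, 49), -1)) = Add(-29116, Pow(16, -1)) = Add(-29116, Rational(1, 16)) = Rational(-465855, 16)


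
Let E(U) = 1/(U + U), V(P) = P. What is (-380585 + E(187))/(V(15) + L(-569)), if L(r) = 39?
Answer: -5271807/748 ≈ -7047.9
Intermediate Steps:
E(U) = 1/(2*U)
(-380585 + E(187))/(V(15) + L(-569)) = (-380585 + (½)/187)/(15 + 39) = (-380585 + (½)*(1/187))/54 = (-380585 + 1/374)*(1/54) = -142338789/374*1/54 = -5271807/748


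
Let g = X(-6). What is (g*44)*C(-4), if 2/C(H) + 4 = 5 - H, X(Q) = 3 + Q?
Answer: -264/5 ≈ -52.800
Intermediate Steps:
C(H) = 2/(1 - H) (C(H) = 2/(-4 + (5 - H)) = 2/(1 - H))
g = -3 (g = 3 - 6 = -3)
(g*44)*C(-4) = (-3*44)*(-2/(-1 - 4)) = -(-264)/(-5) = -(-264)*(-1)/5 = -132*⅖ = -264/5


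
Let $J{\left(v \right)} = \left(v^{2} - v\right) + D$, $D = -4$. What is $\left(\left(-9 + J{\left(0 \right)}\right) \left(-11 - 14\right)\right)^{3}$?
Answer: $34328125$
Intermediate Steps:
$J{\left(v \right)} = -4 + v^{2} - v$ ($J{\left(v \right)} = \left(v^{2} - v\right) - 4 = -4 + v^{2} - v$)
$\left(\left(-9 + J{\left(0 \right)}\right) \left(-11 - 14\right)\right)^{3} = \left(\left(-9 - \left(4 - 0^{2}\right)\right) \left(-11 - 14\right)\right)^{3} = \left(\left(-9 + \left(-4 + 0 + 0\right)\right) \left(-25\right)\right)^{3} = \left(\left(-9 - 4\right) \left(-25\right)\right)^{3} = \left(\left(-13\right) \left(-25\right)\right)^{3} = 325^{3} = 34328125$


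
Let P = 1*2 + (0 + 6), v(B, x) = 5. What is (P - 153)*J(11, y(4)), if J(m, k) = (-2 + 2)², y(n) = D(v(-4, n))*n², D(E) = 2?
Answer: 0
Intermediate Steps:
P = 8 (P = 2 + 6 = 8)
y(n) = 2*n²
J(m, k) = 0 (J(m, k) = 0² = 0)
(P - 153)*J(11, y(4)) = (8 - 153)*0 = -145*0 = 0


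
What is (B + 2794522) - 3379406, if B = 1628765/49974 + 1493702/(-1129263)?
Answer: -3667272853604529/6270421018 ≈ -5.8485e+5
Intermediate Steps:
B = 196073087383/6270421018 (B = 1628765*(1/49974) + 1493702*(-1/1129263) = 1628765/49974 - 1493702/1129263 = 196073087383/6270421018 ≈ 31.270)
(B + 2794522) - 3379406 = (196073087383/6270421018 + 2794522) - 3379406 = 17523025557150779/6270421018 - 3379406 = -3667272853604529/6270421018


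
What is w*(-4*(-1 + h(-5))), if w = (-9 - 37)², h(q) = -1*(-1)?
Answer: 0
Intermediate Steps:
h(q) = 1
w = 2116 (w = (-46)² = 2116)
w*(-4*(-1 + h(-5))) = 2116*(-4*(-1 + 1)) = 2116*(-4*0) = 2116*0 = 0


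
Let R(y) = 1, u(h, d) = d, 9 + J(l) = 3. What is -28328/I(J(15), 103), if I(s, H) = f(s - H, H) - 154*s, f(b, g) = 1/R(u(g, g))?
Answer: -28328/925 ≈ -30.625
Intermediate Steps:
J(l) = -6 (J(l) = -9 + 3 = -6)
f(b, g) = 1 (f(b, g) = 1/1 = 1)
I(s, H) = 1 - 154*s
-28328/I(J(15), 103) = -28328/(1 - 154*(-6)) = -28328/(1 + 924) = -28328/925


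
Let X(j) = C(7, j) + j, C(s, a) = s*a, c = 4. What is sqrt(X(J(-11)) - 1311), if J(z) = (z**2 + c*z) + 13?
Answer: I*sqrt(591) ≈ 24.31*I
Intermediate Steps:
C(s, a) = a*s
J(z) = 13 + z**2 + 4*z (J(z) = (z**2 + 4*z) + 13 = 13 + z**2 + 4*z)
X(j) = 8*j (X(j) = j*7 + j = 7*j + j = 8*j)
sqrt(X(J(-11)) - 1311) = sqrt(8*(13 + (-11)**2 + 4*(-11)) - 1311) = sqrt(8*(13 + 121 - 44) - 1311) = sqrt(8*90 - 1311) = sqrt(720 - 1311) = sqrt(-591) = I*sqrt(591)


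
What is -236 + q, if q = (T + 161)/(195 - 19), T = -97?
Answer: -2592/11 ≈ -235.64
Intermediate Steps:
q = 4/11 (q = (-97 + 161)/(195 - 19) = 64/176 = 64*(1/176) = 4/11 ≈ 0.36364)
-236 + q = -236 + 4/11 = -2592/11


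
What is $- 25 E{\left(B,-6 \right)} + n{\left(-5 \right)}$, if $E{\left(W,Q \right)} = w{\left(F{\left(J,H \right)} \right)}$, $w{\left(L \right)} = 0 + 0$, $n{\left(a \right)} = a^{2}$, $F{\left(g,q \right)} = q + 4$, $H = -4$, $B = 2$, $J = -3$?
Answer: $25$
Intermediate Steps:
$F{\left(g,q \right)} = 4 + q$
$w{\left(L \right)} = 0$
$E{\left(W,Q \right)} = 0$
$- 25 E{\left(B,-6 \right)} + n{\left(-5 \right)} = \left(-25\right) 0 + \left(-5\right)^{2} = 0 + 25 = 25$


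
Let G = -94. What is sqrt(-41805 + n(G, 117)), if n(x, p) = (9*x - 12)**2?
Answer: 3*sqrt(77151) ≈ 833.28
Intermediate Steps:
n(x, p) = (-12 + 9*x)**2
sqrt(-41805 + n(G, 117)) = sqrt(-41805 + 9*(-4 + 3*(-94))**2) = sqrt(-41805 + 9*(-4 - 282)**2) = sqrt(-41805 + 9*(-286)**2) = sqrt(-41805 + 9*81796) = sqrt(-41805 + 736164) = sqrt(694359) = 3*sqrt(77151)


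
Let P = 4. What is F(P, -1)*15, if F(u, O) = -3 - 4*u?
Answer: -285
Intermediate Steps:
F(P, -1)*15 = (-3 - 4*4)*15 = (-3 - 16)*15 = -19*15 = -285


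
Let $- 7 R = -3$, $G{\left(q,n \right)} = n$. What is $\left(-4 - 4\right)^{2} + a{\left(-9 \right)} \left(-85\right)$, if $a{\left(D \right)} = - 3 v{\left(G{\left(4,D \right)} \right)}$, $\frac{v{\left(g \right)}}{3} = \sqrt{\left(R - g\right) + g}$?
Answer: $64 + \frac{765 \sqrt{21}}{7} \approx 564.81$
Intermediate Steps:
$R = \frac{3}{7}$ ($R = \left(- \frac{1}{7}\right) \left(-3\right) = \frac{3}{7} \approx 0.42857$)
$v{\left(g \right)} = \frac{3 \sqrt{21}}{7}$ ($v{\left(g \right)} = 3 \sqrt{\left(\frac{3}{7} - g\right) + g} = 3 \sqrt{\frac{3}{7}} = 3 \frac{\sqrt{21}}{7} = \frac{3 \sqrt{21}}{7}$)
$a{\left(D \right)} = - \frac{9 \sqrt{21}}{7}$ ($a{\left(D \right)} = - 3 \frac{3 \sqrt{21}}{7} = - \frac{9 \sqrt{21}}{7}$)
$\left(-4 - 4\right)^{2} + a{\left(-9 \right)} \left(-85\right) = \left(-4 - 4\right)^{2} + - \frac{9 \sqrt{21}}{7} \left(-85\right) = \left(-8\right)^{2} + \frac{765 \sqrt{21}}{7} = 64 + \frac{765 \sqrt{21}}{7}$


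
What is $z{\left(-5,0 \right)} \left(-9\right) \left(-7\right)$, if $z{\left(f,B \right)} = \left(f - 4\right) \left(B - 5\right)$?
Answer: $2835$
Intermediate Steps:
$z{\left(f,B \right)} = \left(-5 + B\right) \left(-4 + f\right)$ ($z{\left(f,B \right)} = \left(-4 + f\right) \left(-5 + B\right) = \left(-5 + B\right) \left(-4 + f\right)$)
$z{\left(-5,0 \right)} \left(-9\right) \left(-7\right) = \left(20 - -25 - 0 + 0 \left(-5\right)\right) \left(-9\right) \left(-7\right) = \left(20 + 25 + 0 + 0\right) \left(-9\right) \left(-7\right) = 45 \left(-9\right) \left(-7\right) = \left(-405\right) \left(-7\right) = 2835$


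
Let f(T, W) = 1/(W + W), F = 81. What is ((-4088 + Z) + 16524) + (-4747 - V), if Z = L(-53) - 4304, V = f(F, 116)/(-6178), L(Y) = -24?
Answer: 4817307857/1433296 ≈ 3361.0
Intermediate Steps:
f(T, W) = 1/(2*W)
V = -1/1433296 (V = ((1/2)/116)/(-6178) = ((1/2)*(1/116))*(-1/6178) = (1/232)*(-1/6178) = -1/1433296 ≈ -6.9769e-7)
Z = -4328 (Z = -24 - 4304 = -4328)
((-4088 + Z) + 16524) + (-4747 - V) = ((-4088 - 4328) + 16524) + (-4747 - 1*(-1/1433296)) = (-8416 + 16524) + (-4747 + 1/1433296) = 8108 - 6803856111/1433296 = 4817307857/1433296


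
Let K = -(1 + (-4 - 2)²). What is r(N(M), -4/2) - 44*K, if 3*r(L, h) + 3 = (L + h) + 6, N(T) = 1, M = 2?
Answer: 4886/3 ≈ 1628.7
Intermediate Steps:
r(L, h) = 1 + L/3 + h/3 (r(L, h) = -1 + ((L + h) + 6)/3 = -1 + (6 + L + h)/3 = -1 + (2 + L/3 + h/3) = 1 + L/3 + h/3)
K = -37 (K = -(1 + (-6)²) = -(1 + 36) = -1*37 = -37)
r(N(M), -4/2) - 44*K = (1 + (⅓)*1 + (-4/2)/3) - 44*(-37) = (1 + ⅓ + (-4*½)/3) + 1628 = (1 + ⅓ + (⅓)*(-2)) + 1628 = (1 + ⅓ - ⅔) + 1628 = ⅔ + 1628 = 4886/3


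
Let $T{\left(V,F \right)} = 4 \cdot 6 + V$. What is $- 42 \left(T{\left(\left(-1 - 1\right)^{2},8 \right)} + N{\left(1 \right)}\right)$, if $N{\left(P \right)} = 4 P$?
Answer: $-1344$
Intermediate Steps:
$T{\left(V,F \right)} = 24 + V$
$- 42 \left(T{\left(\left(-1 - 1\right)^{2},8 \right)} + N{\left(1 \right)}\right) = - 42 \left(\left(24 + \left(-1 - 1\right)^{2}\right) + 4 \cdot 1\right) = - 42 \left(\left(24 + \left(-2\right)^{2}\right) + 4\right) = - 42 \left(\left(24 + 4\right) + 4\right) = - 42 \left(28 + 4\right) = \left(-42\right) 32 = -1344$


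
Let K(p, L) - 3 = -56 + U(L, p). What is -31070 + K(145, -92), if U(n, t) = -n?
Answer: -31031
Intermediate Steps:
K(p, L) = -53 - L (K(p, L) = 3 + (-56 - L) = -53 - L)
-31070 + K(145, -92) = -31070 + (-53 - 1*(-92)) = -31070 + (-53 + 92) = -31070 + 39 = -31031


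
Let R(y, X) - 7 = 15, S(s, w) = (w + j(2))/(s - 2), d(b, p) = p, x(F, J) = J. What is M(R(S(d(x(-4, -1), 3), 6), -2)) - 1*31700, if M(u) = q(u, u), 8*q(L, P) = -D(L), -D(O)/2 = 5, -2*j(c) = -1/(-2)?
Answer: -126795/4 ≈ -31699.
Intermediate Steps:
j(c) = -¼ (j(c) = -(-1)/(2*(-2)) = -(-1)*(-1)/(2*2) = -½*½ = -¼)
S(s, w) = (-¼ + w)/(-2 + s) (S(s, w) = (w - ¼)/(s - 2) = (-¼ + w)/(-2 + s))
R(y, X) = 22 (R(y, X) = 7 + 15 = 22)
D(O) = -10 (D(O) = -2*5 = -10)
q(L, P) = 5/4 (q(L, P) = (-1*(-10))/8 = (⅛)*10 = 5/4)
M(u) = 5/4
M(R(S(d(x(-4, -1), 3), 6), -2)) - 1*31700 = 5/4 - 1*31700 = 5/4 - 31700 = -126795/4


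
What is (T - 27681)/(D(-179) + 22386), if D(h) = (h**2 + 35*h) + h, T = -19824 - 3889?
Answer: -51394/47983 ≈ -1.0711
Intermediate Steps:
T = -23713
D(h) = h**2 + 36*h
(T - 27681)/(D(-179) + 22386) = (-23713 - 27681)/(-179*(36 - 179) + 22386) = -51394/(-179*(-143) + 22386) = -51394/(25597 + 22386) = -51394/47983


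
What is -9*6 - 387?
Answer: -441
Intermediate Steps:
-9*6 - 387 = -54 - 387 = -441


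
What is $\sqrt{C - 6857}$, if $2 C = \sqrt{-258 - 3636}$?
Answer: $\frac{\sqrt{-27428 + 2 i \sqrt{3894}}}{2} \approx 0.1884 + 82.807 i$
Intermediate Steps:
$C = \frac{i \sqrt{3894}}{2}$ ($C = \frac{\sqrt{-258 - 3636}}{2} = \frac{\sqrt{-3894}}{2} = \frac{i \sqrt{3894}}{2} \approx 31.201 i$)
$\sqrt{C - 6857} = \sqrt{\frac{i \sqrt{3894}}{2} - 6857} = \sqrt{-6857 + \frac{i \sqrt{3894}}{2}}$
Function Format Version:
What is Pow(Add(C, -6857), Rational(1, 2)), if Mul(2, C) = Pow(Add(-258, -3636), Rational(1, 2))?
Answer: Mul(Rational(1, 2), Pow(Add(-27428, Mul(2, I, Pow(3894, Rational(1, 2)))), Rational(1, 2))) ≈ Add(0.18840, Mul(82.807, I))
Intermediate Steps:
C = Mul(Rational(1, 2), I, Pow(3894, Rational(1, 2))) (C = Mul(Rational(1, 2), Pow(Add(-258, -3636), Rational(1, 2))) = Mul(Rational(1, 2), Pow(-3894, Rational(1, 2))) = Mul(Rational(1, 2), Mul(I, Pow(3894, Rational(1, 2)))) = Mul(Rational(1, 2), I, Pow(3894, Rational(1, 2))) ≈ Mul(31.201, I))
Pow(Add(C, -6857), Rational(1, 2)) = Pow(Add(Mul(Rational(1, 2), I, Pow(3894, Rational(1, 2))), -6857), Rational(1, 2)) = Pow(Add(-6857, Mul(Rational(1, 2), I, Pow(3894, Rational(1, 2)))), Rational(1, 2))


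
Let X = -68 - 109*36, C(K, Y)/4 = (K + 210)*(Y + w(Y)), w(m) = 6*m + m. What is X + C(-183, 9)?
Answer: 3784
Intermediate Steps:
w(m) = 7*m
C(K, Y) = 32*Y*(210 + K) (C(K, Y) = 4*((K + 210)*(Y + 7*Y)) = 4*((210 + K)*(8*Y)) = 4*(8*Y*(210 + K)) = 32*Y*(210 + K))
X = -3992 (X = -68 - 3924 = -3992)
X + C(-183, 9) = -3992 + 32*9*(210 - 183) = -3992 + 32*9*27 = -3992 + 7776 = 3784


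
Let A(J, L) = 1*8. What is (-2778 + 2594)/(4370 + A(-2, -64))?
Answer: -92/2189 ≈ -0.042028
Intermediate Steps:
A(J, L) = 8
(-2778 + 2594)/(4370 + A(-2, -64)) = (-2778 + 2594)/(4370 + 8) = -184/4378 = -184*1/4378 = -92/2189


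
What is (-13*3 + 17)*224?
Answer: -4928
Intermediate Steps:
(-13*3 + 17)*224 = (-39 + 17)*224 = -22*224 = -4928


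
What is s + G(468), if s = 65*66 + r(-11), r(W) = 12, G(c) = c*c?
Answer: 223326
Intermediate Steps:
G(c) = c²
s = 4302 (s = 65*66 + 12 = 4290 + 12 = 4302)
s + G(468) = 4302 + 468² = 4302 + 219024 = 223326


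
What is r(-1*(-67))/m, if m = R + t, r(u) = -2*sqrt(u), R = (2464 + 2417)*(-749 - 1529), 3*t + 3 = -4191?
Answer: sqrt(67)/5560158 ≈ 1.4721e-6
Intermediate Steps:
t = -1398 (t = -1 + (1/3)*(-4191) = -1 - 1397 = -1398)
R = -11118918 (R = 4881*(-2278) = -11118918)
m = -11120316 (m = -11118918 - 1398 = -11120316)
r(-1*(-67))/m = -2*sqrt(67)/(-11120316) = -2*sqrt(67)*(-1/11120316) = sqrt(67)/5560158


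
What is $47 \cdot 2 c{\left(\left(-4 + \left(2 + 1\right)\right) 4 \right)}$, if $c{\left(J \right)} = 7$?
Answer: $658$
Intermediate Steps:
$47 \cdot 2 c{\left(\left(-4 + \left(2 + 1\right)\right) 4 \right)} = 47 \cdot 2 \cdot 7 = 94 \cdot 7 = 658$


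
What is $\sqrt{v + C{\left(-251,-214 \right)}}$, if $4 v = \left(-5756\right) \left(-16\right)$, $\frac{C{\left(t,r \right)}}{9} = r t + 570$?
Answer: $2 \sqrt{127895} \approx 715.25$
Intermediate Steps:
$C{\left(t,r \right)} = 5130 + 9 r t$ ($C{\left(t,r \right)} = 9 \left(r t + 570\right) = 9 \left(570 + r t\right) = 5130 + 9 r t$)
$v = 23024$ ($v = \frac{\left(-5756\right) \left(-16\right)}{4} = \frac{1}{4} \cdot 92096 = 23024$)
$\sqrt{v + C{\left(-251,-214 \right)}} = \sqrt{23024 + \left(5130 + 9 \left(-214\right) \left(-251\right)\right)} = \sqrt{23024 + \left(5130 + 483426\right)} = \sqrt{23024 + 488556} = \sqrt{511580} = 2 \sqrt{127895}$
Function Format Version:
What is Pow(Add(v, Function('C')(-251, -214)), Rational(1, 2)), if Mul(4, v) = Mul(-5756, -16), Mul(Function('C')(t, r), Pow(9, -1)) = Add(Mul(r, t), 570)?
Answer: Mul(2, Pow(127895, Rational(1, 2))) ≈ 715.25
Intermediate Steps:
Function('C')(t, r) = Add(5130, Mul(9, r, t)) (Function('C')(t, r) = Mul(9, Add(Mul(r, t), 570)) = Mul(9, Add(570, Mul(r, t))) = Add(5130, Mul(9, r, t)))
v = 23024 (v = Mul(Rational(1, 4), Mul(-5756, -16)) = Mul(Rational(1, 4), 92096) = 23024)
Pow(Add(v, Function('C')(-251, -214)), Rational(1, 2)) = Pow(Add(23024, Add(5130, Mul(9, -214, -251))), Rational(1, 2)) = Pow(Add(23024, Add(5130, 483426)), Rational(1, 2)) = Pow(Add(23024, 488556), Rational(1, 2)) = Pow(511580, Rational(1, 2)) = Mul(2, Pow(127895, Rational(1, 2)))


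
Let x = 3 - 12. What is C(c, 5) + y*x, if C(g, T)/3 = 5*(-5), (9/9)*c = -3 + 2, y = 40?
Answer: -435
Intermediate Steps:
c = -1 (c = -3 + 2 = -1)
C(g, T) = -75 (C(g, T) = 3*(5*(-5)) = 3*(-25) = -75)
x = -9
C(c, 5) + y*x = -75 + 40*(-9) = -75 - 360 = -435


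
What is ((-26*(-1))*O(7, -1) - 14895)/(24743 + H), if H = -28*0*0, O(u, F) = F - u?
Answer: -15103/24743 ≈ -0.61039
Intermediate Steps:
H = 0 (H = 0*0 = 0)
((-26*(-1))*O(7, -1) - 14895)/(24743 + H) = ((-26*(-1))*(-1 - 1*7) - 14895)/(24743 + 0) = (26*(-1 - 7) - 14895)/24743 = (26*(-8) - 14895)*(1/24743) = (-208 - 14895)*(1/24743) = -15103*1/24743 = -15103/24743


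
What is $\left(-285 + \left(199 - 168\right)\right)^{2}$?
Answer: $64516$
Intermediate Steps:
$\left(-285 + \left(199 - 168\right)\right)^{2} = \left(-285 + 31\right)^{2} = \left(-254\right)^{2} = 64516$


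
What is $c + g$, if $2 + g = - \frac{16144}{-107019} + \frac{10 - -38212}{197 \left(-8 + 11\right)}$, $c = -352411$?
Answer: $- \frac{7428466035085}{21082743} \approx -3.5235 \cdot 10^{5}$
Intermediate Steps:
$g = \frac{1324508288}{21082743}$ ($g = -2 - \left(- \frac{16144}{107019} - \frac{10 - -38212}{197 \left(-8 + 11\right)}\right) = -2 - \left(- \frac{16144}{107019} - \frac{10 + 38212}{197 \cdot 3}\right) = -2 + \left(\frac{16144}{107019} + \frac{38222}{591}\right) = -2 + \frac{1366673774}{21082743} = \frac{1324508288}{21082743} \approx 62.824$)
$c + g = -352411 + \frac{1324508288}{21082743} = - \frac{7428466035085}{21082743}$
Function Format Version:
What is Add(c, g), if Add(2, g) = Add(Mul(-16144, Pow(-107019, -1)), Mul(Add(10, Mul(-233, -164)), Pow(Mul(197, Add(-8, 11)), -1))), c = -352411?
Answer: Rational(-7428466035085, 21082743) ≈ -3.5235e+5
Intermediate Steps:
g = Rational(1324508288, 21082743) (g = Add(-2, Add(Mul(-16144, Pow(-107019, -1)), Mul(Add(10, Mul(-233, -164)), Pow(Mul(197, Add(-8, 11)), -1)))) = Add(-2, Add(Mul(-16144, Rational(-1, 107019)), Mul(Add(10, 38212), Pow(Mul(197, 3), -1)))) = Add(-2, Add(Rational(16144, 107019), Mul(38222, Pow(591, -1)))) = Add(-2, Add(Rational(16144, 107019), Mul(38222, Rational(1, 591)))) = Add(-2, Add(Rational(16144, 107019), Rational(38222, 591))) = Add(-2, Rational(1366673774, 21082743)) = Rational(1324508288, 21082743) ≈ 62.824)
Add(c, g) = Add(-352411, Rational(1324508288, 21082743)) = Rational(-7428466035085, 21082743)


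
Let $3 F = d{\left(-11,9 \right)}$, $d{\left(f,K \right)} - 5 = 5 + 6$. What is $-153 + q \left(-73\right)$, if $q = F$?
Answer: $- \frac{1627}{3} \approx -542.33$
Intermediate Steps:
$d{\left(f,K \right)} = 16$ ($d{\left(f,K \right)} = 5 + \left(5 + 6\right) = 5 + 11 = 16$)
$F = \frac{16}{3}$ ($F = \frac{1}{3} \cdot 16 = \frac{16}{3} \approx 5.3333$)
$q = \frac{16}{3} \approx 5.3333$
$-153 + q \left(-73\right) = -153 + \frac{16}{3} \left(-73\right) = -153 - \frac{1168}{3} = - \frac{1627}{3}$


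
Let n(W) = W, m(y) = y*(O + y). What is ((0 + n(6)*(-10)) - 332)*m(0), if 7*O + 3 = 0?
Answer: 0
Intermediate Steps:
O = -3/7 (O = -3/7 + (⅐)*0 = -3/7 + 0 = -3/7 ≈ -0.42857)
m(y) = y*(-3/7 + y)
((0 + n(6)*(-10)) - 332)*m(0) = ((0 + 6*(-10)) - 332)*((⅐)*0*(-3 + 7*0)) = ((0 - 60) - 332)*((⅐)*0*(-3 + 0)) = (-60 - 332)*((⅐)*0*(-3)) = -392*0 = 0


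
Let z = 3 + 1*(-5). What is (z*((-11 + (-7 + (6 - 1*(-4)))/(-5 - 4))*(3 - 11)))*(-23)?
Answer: 12512/3 ≈ 4170.7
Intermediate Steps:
z = -2 (z = 3 - 5 = -2)
(z*((-11 + (-7 + (6 - 1*(-4)))/(-5 - 4))*(3 - 11)))*(-23) = -2*(-11 + (-7 + (6 - 1*(-4)))/(-5 - 4))*(3 - 11)*(-23) = -2*(-11 + (-7 + (6 + 4))/(-9))*(-8)*(-23) = -2*(-11 + (-7 + 10)*(-⅑))*(-8)*(-23) = -2*(-11 + 3*(-⅑))*(-8)*(-23) = -2*(-11 - ⅓)*(-8)*(-23) = -(-68)*(-8)/3*(-23) = -2*272/3*(-23) = -544/3*(-23) = 12512/3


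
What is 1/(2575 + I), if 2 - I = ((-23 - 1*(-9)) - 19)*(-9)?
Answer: 1/2280 ≈ 0.00043860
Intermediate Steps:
I = -295 (I = 2 - ((-23 - 1*(-9)) - 19)*(-9) = 2 - ((-23 + 9) - 19)*(-9) = 2 - (-14 - 19)*(-9) = 2 - (-33)*(-9) = 2 - 1*297 = 2 - 297 = -295)
1/(2575 + I) = 1/(2575 - 295) = 1/2280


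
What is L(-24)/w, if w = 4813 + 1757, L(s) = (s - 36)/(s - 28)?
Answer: 1/5694 ≈ 0.00017562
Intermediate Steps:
L(s) = (-36 + s)/(-28 + s)
w = 6570
L(-24)/w = ((-36 - 24)/(-28 - 24))/6570 = (-60/(-52))*(1/6570) = -1/52*(-60)*(1/6570) = (15/13)*(1/6570) = 1/5694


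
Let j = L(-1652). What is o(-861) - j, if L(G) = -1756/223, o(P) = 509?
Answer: 115263/223 ≈ 516.87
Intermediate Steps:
L(G) = -1756/223 (L(G) = -1756*1/223 = -1756/223)
j = -1756/223 ≈ -7.8744
o(-861) - j = 509 - 1*(-1756/223) = 509 + 1756/223 = 115263/223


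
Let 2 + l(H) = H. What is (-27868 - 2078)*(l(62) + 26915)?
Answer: -807793350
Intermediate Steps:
l(H) = -2 + H
(-27868 - 2078)*(l(62) + 26915) = (-27868 - 2078)*((-2 + 62) + 26915) = -29946*(60 + 26915) = -29946*26975 = -807793350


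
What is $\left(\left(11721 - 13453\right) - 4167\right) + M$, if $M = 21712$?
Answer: $15813$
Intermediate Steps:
$\left(\left(11721 - 13453\right) - 4167\right) + M = \left(\left(11721 - 13453\right) - 4167\right) + 21712 = \left(-1732 - 4167\right) + 21712 = -5899 + 21712 = 15813$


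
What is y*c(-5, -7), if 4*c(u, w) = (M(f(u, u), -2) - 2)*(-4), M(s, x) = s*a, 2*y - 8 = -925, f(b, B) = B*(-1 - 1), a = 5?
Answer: 22008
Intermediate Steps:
f(b, B) = -2*B (f(b, B) = B*(-2) = -2*B)
y = -917/2 (y = 4 + (½)*(-925) = 4 - 925/2 = -917/2 ≈ -458.50)
M(s, x) = 5*s (M(s, x) = s*5 = 5*s)
c(u, w) = 2 + 10*u (c(u, w) = ((5*(-2*u) - 2)*(-4))/4 = ((-10*u - 2)*(-4))/4 = ((-2 - 10*u)*(-4))/4 = (8 + 40*u)/4 = 2 + 10*u)
y*c(-5, -7) = -917*(2 + 10*(-5))/2 = -917*(2 - 50)/2 = -917/2*(-48) = 22008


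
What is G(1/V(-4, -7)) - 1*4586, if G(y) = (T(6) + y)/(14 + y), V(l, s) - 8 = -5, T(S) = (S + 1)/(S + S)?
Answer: -788781/172 ≈ -4585.9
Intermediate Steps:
T(S) = (1 + S)/(2*S) (T(S) = (1 + S)/((2*S)) = (1 + S)*(1/(2*S)) = (1 + S)/(2*S))
V(l, s) = 3 (V(l, s) = 8 - 5 = 3)
G(y) = (7/12 + y)/(14 + y) (G(y) = ((1/2)*(1 + 6)/6 + y)/(14 + y) = ((1/2)*(1/6)*7 + y)/(14 + y) = (7/12 + y)/(14 + y))
G(1/V(-4, -7)) - 1*4586 = (7/12 + 1/3)/(14 + 1/3) - 1*4586 = (7/12 + 1/3)/(14 + 1/3) - 4586 = (11/12)/(43/3) - 4586 = (3/43)*(11/12) - 4586 = 11/172 - 4586 = -788781/172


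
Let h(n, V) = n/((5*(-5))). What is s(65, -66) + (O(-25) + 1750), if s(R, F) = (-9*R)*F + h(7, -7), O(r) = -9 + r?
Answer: 1008143/25 ≈ 40326.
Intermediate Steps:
h(n, V) = -n/25 (h(n, V) = n/(-25) = n*(-1/25) = -n/25)
s(R, F) = -7/25 - 9*F*R (s(R, F) = (-9*R)*F - 1/25*7 = -9*F*R - 7/25 = -7/25 - 9*F*R)
s(65, -66) + (O(-25) + 1750) = (-7/25 - 9*(-66)*65) + ((-9 - 25) + 1750) = (-7/25 + 38610) + (-34 + 1750) = 965243/25 + 1716 = 1008143/25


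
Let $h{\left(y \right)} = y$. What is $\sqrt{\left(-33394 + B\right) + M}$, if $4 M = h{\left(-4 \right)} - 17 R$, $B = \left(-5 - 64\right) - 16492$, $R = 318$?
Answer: $\frac{i \sqrt{205230}}{2} \approx 226.51 i$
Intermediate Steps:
$B = -16561$ ($B = -69 - 16492 = -16561$)
$M = - \frac{2705}{2}$ ($M = \frac{-4 - 5406}{4} = \frac{1}{4} \left(-5410\right) = - \frac{2705}{2} \approx -1352.5$)
$\sqrt{\left(-33394 + B\right) + M} = \sqrt{\left(-33394 - 16561\right) - \frac{2705}{2}} = \sqrt{-49955 - \frac{2705}{2}} = \sqrt{- \frac{102615}{2}} = \frac{i \sqrt{205230}}{2}$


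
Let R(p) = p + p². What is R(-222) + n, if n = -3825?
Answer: 45237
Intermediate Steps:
R(-222) + n = -222*(1 - 222) - 3825 = -222*(-221) - 3825 = 49062 - 3825 = 45237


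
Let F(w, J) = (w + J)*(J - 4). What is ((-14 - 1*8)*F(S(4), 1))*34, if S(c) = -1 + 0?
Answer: 0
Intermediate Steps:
S(c) = -1
F(w, J) = (-4 + J)*(J + w) (F(w, J) = (J + w)*(-4 + J) = (-4 + J)*(J + w))
((-14 - 1*8)*F(S(4), 1))*34 = ((-14 - 1*8)*(1² - 4*1 - 4*(-1) + 1*(-1)))*34 = ((-14 - 8)*(1 - 4 + 4 - 1))*34 = -22*0*34 = 0*34 = 0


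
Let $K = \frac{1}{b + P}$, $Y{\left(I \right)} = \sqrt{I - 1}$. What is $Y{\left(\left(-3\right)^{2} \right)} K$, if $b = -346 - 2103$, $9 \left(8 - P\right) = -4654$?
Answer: $- \frac{18 \sqrt{2}}{17315} \approx -0.0014702$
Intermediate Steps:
$P = \frac{4726}{9}$ ($P = 8 - - \frac{4654}{9} = 8 + \frac{4654}{9} = \frac{4726}{9} \approx 525.11$)
$b = -2449$ ($b = -346 - 2103 = -2449$)
$Y{\left(I \right)} = \sqrt{-1 + I}$
$K = - \frac{9}{17315}$ ($K = \frac{1}{-2449 + \frac{4726}{9}} = \frac{1}{- \frac{17315}{9}} = - \frac{9}{17315} \approx -0.00051978$)
$Y{\left(\left(-3\right)^{2} \right)} K = \sqrt{-1 + \left(-3\right)^{2}} \left(- \frac{9}{17315}\right) = \sqrt{-1 + 9} \left(- \frac{9}{17315}\right) = \sqrt{8} \left(- \frac{9}{17315}\right) = 2 \sqrt{2} \left(- \frac{9}{17315}\right) = - \frac{18 \sqrt{2}}{17315}$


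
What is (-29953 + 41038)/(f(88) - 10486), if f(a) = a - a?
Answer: -11085/10486 ≈ -1.0571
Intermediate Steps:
f(a) = 0
(-29953 + 41038)/(f(88) - 10486) = (-29953 + 41038)/(0 - 10486) = 11085/(-10486) = 11085*(-1/10486) = -11085/10486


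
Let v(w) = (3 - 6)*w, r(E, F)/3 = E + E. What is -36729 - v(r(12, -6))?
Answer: -36513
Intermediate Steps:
r(E, F) = 6*E (r(E, F) = 3*(E + E) = 3*(2*E) = 6*E)
v(w) = -3*w
-36729 - v(r(12, -6)) = -36729 - (-3)*6*12 = -36729 - (-3)*72 = -36729 - 1*(-216) = -36729 + 216 = -36513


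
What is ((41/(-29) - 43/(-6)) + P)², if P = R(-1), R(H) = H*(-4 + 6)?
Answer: 426409/30276 ≈ 14.084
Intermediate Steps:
R(H) = 2*H (R(H) = H*2 = 2*H)
P = -2 (P = 2*(-1) = -2)
((41/(-29) - 43/(-6)) + P)² = ((41/(-29) - 43/(-6)) - 2)² = ((41*(-1/29) - 43*(-⅙)) - 2)² = ((-41/29 + 43/6) - 2)² = (1001/174 - 2)² = (653/174)² = 426409/30276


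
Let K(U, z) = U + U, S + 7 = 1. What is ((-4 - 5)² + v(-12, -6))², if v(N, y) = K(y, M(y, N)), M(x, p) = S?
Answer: 4761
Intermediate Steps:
S = -6 (S = -7 + 1 = -6)
M(x, p) = -6
K(U, z) = 2*U
v(N, y) = 2*y
((-4 - 5)² + v(-12, -6))² = ((-4 - 5)² + 2*(-6))² = ((-9)² - 12)² = (81 - 12)² = 69² = 4761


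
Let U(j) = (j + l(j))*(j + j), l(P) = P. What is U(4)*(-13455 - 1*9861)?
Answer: -1492224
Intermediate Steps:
U(j) = 4*j² (U(j) = (j + j)*(j + j) = (2*j)*(2*j) = 4*j²)
U(4)*(-13455 - 1*9861) = (4*4²)*(-13455 - 1*9861) = (4*16)*(-13455 - 9861) = 64*(-23316) = -1492224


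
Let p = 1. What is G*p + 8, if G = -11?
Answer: -3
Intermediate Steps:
G*p + 8 = -11*1 + 8 = -11 + 8 = -3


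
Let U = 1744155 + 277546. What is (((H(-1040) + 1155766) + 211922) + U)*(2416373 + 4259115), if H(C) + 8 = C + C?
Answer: 22611887177888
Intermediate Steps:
U = 2021701
H(C) = -8 + 2*C (H(C) = -8 + (C + C) = -8 + 2*C)
(((H(-1040) + 1155766) + 211922) + U)*(2416373 + 4259115) = ((((-8 + 2*(-1040)) + 1155766) + 211922) + 2021701)*(2416373 + 4259115) = ((((-8 - 2080) + 1155766) + 211922) + 2021701)*6675488 = (((-2088 + 1155766) + 211922) + 2021701)*6675488 = ((1153678 + 211922) + 2021701)*6675488 = (1365600 + 2021701)*6675488 = 3387301*6675488 = 22611887177888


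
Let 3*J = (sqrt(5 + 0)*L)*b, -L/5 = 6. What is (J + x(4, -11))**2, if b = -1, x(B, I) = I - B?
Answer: 725 - 300*sqrt(5) ≈ 54.180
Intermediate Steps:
L = -30 (L = -5*6 = -30)
J = 10*sqrt(5) (J = ((sqrt(5 + 0)*(-30))*(-1))/3 = ((sqrt(5)*(-30))*(-1))/3 = (-30*sqrt(5)*(-1))/3 = (30*sqrt(5))/3 = 10*sqrt(5) ≈ 22.361)
(J + x(4, -11))**2 = (10*sqrt(5) + (-11 - 1*4))**2 = (10*sqrt(5) + (-11 - 4))**2 = (10*sqrt(5) - 15)**2 = (-15 + 10*sqrt(5))**2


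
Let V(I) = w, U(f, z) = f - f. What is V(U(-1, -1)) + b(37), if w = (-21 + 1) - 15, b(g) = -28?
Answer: -63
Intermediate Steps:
w = -35 (w = -20 - 15 = -35)
U(f, z) = 0
V(I) = -35
V(U(-1, -1)) + b(37) = -35 - 28 = -63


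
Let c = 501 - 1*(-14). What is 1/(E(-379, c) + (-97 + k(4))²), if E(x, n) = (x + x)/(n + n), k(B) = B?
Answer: 515/4453856 ≈ 0.00011563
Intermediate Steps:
c = 515 (c = 501 + 14 = 515)
E(x, n) = x/n (E(x, n) = (2*x)/((2*n)) = (2*x)*(1/(2*n)) = x/n)
1/(E(-379, c) + (-97 + k(4))²) = 1/(-379/515 + (-97 + 4)²) = 1/(-379*1/515 + (-93)²) = 1/(-379/515 + 8649) = 1/(4453856/515) = 515/4453856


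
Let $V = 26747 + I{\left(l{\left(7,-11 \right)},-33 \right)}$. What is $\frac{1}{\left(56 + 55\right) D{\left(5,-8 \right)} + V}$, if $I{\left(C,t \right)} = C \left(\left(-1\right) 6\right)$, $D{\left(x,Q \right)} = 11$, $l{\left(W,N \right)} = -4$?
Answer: $\frac{1}{27992} \approx 3.5724 \cdot 10^{-5}$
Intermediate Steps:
$I{\left(C,t \right)} = - 6 C$ ($I{\left(C,t \right)} = C \left(-6\right) = - 6 C$)
$V = 26771$ ($V = 26747 - -24 = 26747 + 24 = 26771$)
$\frac{1}{\left(56 + 55\right) D{\left(5,-8 \right)} + V} = \frac{1}{\left(56 + 55\right) 11 + 26771} = \frac{1}{111 \cdot 11 + 26771} = \frac{1}{1221 + 26771} = \frac{1}{27992}$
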